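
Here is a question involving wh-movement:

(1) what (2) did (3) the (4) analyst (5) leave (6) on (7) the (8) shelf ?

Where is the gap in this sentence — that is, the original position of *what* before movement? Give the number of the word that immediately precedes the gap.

5

Before movement: The analyst did leave what on the shelf.
'what' is the direct object of 'leave'. It moves to the left edge, and the trace sits right after 'leave':
What did the analyst leave ___ on the shelf?
'leave' is word 5.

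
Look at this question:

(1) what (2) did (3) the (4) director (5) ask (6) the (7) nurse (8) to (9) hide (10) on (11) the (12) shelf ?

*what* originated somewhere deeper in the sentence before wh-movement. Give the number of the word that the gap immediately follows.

In situ: The director did ask the nurse to hide what on the shelf.
'what' functions as the direct object of 'hide'. Fronting leaves a gap immediately after 'hide':
What did the director ask the nurse to hide ___ on the shelf?
'hide' is word 9.

9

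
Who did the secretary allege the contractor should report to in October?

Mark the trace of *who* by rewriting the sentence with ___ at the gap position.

Who did the secretary allege the contractor should report to ___ in October?

Underlying clause: The secretary did allege the contractor should report to who in October.
'who' is the object of the preposition 'to'. The gap is right after 'to'.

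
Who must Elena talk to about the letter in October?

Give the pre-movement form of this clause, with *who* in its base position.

'who' functions as the object of the preposition 'to'. It moves to the left edge, and the trace sits right after 'to':
Who must Elena talk to ___ about the letter in October?

Elena must talk to who about the letter in October.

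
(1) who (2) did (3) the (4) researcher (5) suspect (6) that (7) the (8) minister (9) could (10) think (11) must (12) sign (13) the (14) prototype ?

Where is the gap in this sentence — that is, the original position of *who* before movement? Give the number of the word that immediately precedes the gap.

Pre-movement form: The researcher did suspect that the minister could think who must sign the prototype.
'who' is the subject of the clause embedded under 'think'. Wh-movement fronts it, leaving a gap right after 'think':
Who did the researcher suspect that the minister could think ___ must sign the prototype?
'think' is word 10.

10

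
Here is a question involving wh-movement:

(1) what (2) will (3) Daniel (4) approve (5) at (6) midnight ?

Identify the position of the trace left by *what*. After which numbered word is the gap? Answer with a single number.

4

Before movement: Daniel will approve what at midnight.
'what' is the direct object of 'approve'. Fronting leaves a gap immediately after 'approve':
What will Daniel approve ___ at midnight?
'approve' is word 4.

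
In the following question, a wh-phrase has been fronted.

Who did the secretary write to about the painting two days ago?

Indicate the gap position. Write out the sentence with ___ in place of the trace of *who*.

Who did the secretary write to ___ about the painting two days ago?

In situ: The secretary did write to who about the painting two days ago.
'who' functions as the object of the preposition 'to'. The gap is right after 'to'.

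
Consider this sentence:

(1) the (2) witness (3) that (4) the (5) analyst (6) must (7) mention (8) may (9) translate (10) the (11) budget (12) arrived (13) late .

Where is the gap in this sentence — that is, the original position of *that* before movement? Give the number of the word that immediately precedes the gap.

'that' functions as the subject of the clause embedded under 'mention'. Fronting leaves a gap immediately after 'mention':
The witness that the analyst must mention ___ may translate the budget arrived late.
'mention' is word 7.

7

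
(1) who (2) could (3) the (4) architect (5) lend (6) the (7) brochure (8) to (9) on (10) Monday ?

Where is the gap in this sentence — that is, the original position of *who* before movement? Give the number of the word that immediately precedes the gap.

8

Pre-movement form: The architect could lend the brochure to who on Monday.
'who' functions as the object of the preposition 'to' (recipient of 'lend'). It moves to the left edge, and the trace sits right after 'to':
Who could the architect lend the brochure to ___ on Monday?
'to' is word 8.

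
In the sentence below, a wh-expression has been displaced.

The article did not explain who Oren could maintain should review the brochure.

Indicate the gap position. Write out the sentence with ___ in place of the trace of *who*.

Underlying clause: Oren could maintain who should review the brochure.
The filler 'who' is interpreted as the subject of the clause embedded under 'maintain'. The gap is right after 'maintain'.

The article did not explain who Oren could maintain ___ should review the brochure.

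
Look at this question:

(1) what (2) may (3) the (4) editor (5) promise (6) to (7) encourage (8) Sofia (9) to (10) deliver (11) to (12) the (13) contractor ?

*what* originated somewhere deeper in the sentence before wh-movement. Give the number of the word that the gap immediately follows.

10

Pre-movement form: The editor may promise to encourage Sofia to deliver what to the contractor.
'what' functions as the direct object of 'deliver'. Wh-movement fronts it, leaving a gap right after 'deliver':
What may the editor promise to encourage Sofia to deliver ___ to the contractor?
'deliver' is word 10.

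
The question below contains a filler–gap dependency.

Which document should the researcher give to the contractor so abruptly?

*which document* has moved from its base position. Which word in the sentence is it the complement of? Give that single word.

Underlying clause: The researcher should give which document to the contractor so abruptly.
The filler 'which document' is interpreted as the direct object of 'give'. It moves to the left edge, and the trace sits right after 'give':
Which document should the researcher give ___ to the contractor so abruptly?

give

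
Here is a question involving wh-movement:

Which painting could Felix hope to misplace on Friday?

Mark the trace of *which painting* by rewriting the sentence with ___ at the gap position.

In situ: Felix could hope to misplace which painting on Friday.
'which painting' is the direct object of 'misplace'. The gap is right after 'misplace'.

Which painting could Felix hope to misplace ___ on Friday?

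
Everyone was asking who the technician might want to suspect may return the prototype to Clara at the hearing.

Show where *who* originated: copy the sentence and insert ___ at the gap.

In situ: The technician might want to suspect who may return the prototype to Clara at the hearing.
The filler 'who' is interpreted as the subject of the clause embedded under 'suspect'. The gap is right after 'suspect'.

Everyone was asking who the technician might want to suspect ___ may return the prototype to Clara at the hearing.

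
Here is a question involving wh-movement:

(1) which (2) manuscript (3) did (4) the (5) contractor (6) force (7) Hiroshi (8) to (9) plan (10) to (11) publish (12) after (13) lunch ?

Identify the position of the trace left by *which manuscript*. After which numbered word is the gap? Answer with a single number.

11

Underlying clause: The contractor did force Hiroshi to plan to publish which manuscript after lunch.
'which manuscript' is the direct object of 'publish'. Wh-movement fronts it, leaving a gap right after 'publish':
Which manuscript did the contractor force Hiroshi to plan to publish ___ after lunch?
'publish' is word 11.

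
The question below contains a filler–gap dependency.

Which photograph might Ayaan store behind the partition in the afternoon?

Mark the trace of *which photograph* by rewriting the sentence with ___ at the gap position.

In situ: Ayaan might store which photograph behind the partition in the afternoon.
'which photograph' is the direct object of 'store'. The gap is right after 'store'.

Which photograph might Ayaan store ___ behind the partition in the afternoon?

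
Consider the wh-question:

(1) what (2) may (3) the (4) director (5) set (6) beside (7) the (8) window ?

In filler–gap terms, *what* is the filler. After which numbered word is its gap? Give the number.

5

Pre-movement form: The director may set what beside the window.
'what' is the direct object of 'set'. Wh-movement fronts it, leaving a gap right after 'set':
What may the director set ___ beside the window?
'set' is word 5.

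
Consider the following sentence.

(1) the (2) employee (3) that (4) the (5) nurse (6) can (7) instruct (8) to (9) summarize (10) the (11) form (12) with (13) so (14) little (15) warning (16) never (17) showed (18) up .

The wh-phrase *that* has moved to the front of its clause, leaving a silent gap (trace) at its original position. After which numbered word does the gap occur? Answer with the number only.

7

'that' functions as the direct object of 'instruct'. Wh-movement fronts it, leaving a gap right after 'instruct':
The employee that the nurse can instruct ___ to summarize the form with so little warning never showed up.
'instruct' is word 7.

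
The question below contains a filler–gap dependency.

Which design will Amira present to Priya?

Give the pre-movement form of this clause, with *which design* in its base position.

'which design' functions as the direct object of 'present'. It moves to the left edge, and the trace sits right after 'present':
Which design will Amira present ___ to Priya?

Amira will present which design to Priya.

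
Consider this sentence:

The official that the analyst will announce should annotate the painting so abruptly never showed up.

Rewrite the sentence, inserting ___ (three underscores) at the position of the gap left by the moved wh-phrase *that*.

The official that the analyst will announce ___ should annotate the painting so abruptly never showed up.

'that' functions as the subject of the clause embedded under 'announce'. The gap is right after 'announce'.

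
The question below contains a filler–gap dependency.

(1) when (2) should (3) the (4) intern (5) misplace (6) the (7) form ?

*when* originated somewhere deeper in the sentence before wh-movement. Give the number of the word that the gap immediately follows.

7

Before movement: The intern should misplace the form when.
The filler 'when' is interpreted as the temporal adjunct. Wh-movement fronts it, leaving a gap right after 'form':
When should the intern misplace the form ___?
'form' is word 7.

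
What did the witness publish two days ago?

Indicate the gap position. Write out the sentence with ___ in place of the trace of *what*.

Pre-movement form: The witness did publish what two days ago.
'what' functions as the direct object of 'publish'. The gap is right after 'publish'.

What did the witness publish ___ two days ago?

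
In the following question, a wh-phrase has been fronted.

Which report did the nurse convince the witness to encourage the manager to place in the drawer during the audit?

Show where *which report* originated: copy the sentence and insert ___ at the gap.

Which report did the nurse convince the witness to encourage the manager to place ___ in the drawer during the audit?

Before movement: The nurse did convince the witness to encourage the manager to place which report in the drawer during the audit.
'which report' functions as the direct object of 'place'. The gap is right after 'place'.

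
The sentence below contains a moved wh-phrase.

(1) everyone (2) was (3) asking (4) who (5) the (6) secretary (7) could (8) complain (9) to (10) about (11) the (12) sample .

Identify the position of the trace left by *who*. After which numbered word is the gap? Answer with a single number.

9

Before movement: The secretary could complain to who about the sample.
'who' is the object of the preposition 'to'. Fronting leaves a gap immediately after 'to':
Everyone was asking who the secretary could complain to ___ about the sample.
'to' is word 9.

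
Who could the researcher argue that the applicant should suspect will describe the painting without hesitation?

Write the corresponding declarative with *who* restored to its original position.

'who' functions as the subject of the clause embedded under 'suspect'. It moves to the left edge, and the trace sits right after 'suspect':
Who could the researcher argue that the applicant should suspect ___ will describe the painting without hesitation?

The researcher could argue that the applicant should suspect who will describe the painting without hesitation.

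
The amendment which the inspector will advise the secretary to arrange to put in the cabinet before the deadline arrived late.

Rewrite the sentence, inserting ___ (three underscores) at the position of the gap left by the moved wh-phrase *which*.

'which' is the direct object of 'put'. The gap is right after 'put'.

The amendment which the inspector will advise the secretary to arrange to put ___ in the cabinet before the deadline arrived late.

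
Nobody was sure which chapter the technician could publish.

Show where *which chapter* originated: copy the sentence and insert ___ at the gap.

Nobody was sure which chapter the technician could publish ___.

Before movement: The technician could publish which chapter.
The filler 'which chapter' is interpreted as the direct object of 'publish'. The gap is right after 'publish'.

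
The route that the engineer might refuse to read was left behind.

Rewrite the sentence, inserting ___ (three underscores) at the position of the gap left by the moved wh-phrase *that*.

'that' is the direct object of 'read'. The gap is right after 'read'.

The route that the engineer might refuse to read ___ was left behind.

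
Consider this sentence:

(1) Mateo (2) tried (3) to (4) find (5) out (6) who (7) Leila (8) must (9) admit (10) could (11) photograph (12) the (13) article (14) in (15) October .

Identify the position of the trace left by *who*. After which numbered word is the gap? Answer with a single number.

9

Underlying clause: Leila must admit who could photograph the article in October.
'who' is the subject of the clause embedded under 'admit'. It moves to the left edge, and the trace sits right after 'admit':
Mateo tried to find out who Leila must admit ___ could photograph the article in October.
'admit' is word 9.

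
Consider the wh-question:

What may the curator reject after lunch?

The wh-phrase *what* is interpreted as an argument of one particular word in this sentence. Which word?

reject

Pre-movement form: The curator may reject what after lunch.
'what' functions as the direct object of 'reject'. Fronting leaves a gap immediately after 'reject':
What may the curator reject ___ after lunch?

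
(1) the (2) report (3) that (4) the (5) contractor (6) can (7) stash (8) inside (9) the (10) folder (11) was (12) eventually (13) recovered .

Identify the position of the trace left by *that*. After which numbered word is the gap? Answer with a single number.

7

'that' functions as the direct object of 'stash'. It moves to the left edge, and the trace sits right after 'stash':
The report that the contractor can stash ___ inside the folder was eventually recovered.
'stash' is word 7.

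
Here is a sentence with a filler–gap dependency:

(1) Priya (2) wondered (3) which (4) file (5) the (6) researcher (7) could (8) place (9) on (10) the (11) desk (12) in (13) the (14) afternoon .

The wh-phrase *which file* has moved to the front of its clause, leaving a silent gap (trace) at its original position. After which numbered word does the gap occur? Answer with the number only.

8

Underlying clause: The researcher could place which file on the desk in the afternoon.
The filler 'which file' is interpreted as the direct object of 'place'. Fronting leaves a gap immediately after 'place':
Priya wondered which file the researcher could place ___ on the desk in the afternoon.
'place' is word 8.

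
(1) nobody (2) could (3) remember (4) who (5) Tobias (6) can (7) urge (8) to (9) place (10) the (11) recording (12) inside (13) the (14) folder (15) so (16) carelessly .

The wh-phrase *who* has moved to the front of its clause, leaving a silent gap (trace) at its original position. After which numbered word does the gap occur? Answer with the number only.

Pre-movement form: Tobias can urge who to place the recording inside the folder so carelessly.
The filler 'who' is interpreted as the direct object of 'urge'. It moves to the left edge, and the trace sits right after 'urge':
Nobody could remember who Tobias can urge ___ to place the recording inside the folder so carelessly.
'urge' is word 7.

7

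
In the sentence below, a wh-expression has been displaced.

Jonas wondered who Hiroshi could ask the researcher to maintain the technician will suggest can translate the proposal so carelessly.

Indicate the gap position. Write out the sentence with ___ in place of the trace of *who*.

Jonas wondered who Hiroshi could ask the researcher to maintain the technician will suggest ___ can translate the proposal so carelessly.

Before movement: Hiroshi could ask the researcher to maintain the technician will suggest who can translate the proposal so carelessly.
'who' is the subject of the clause embedded under 'suggest'. The gap is right after 'suggest'.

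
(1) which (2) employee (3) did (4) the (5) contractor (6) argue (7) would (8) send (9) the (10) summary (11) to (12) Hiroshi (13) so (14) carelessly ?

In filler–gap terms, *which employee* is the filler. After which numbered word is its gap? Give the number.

Before movement: The contractor did argue which employee would send the summary to Hiroshi so carelessly.
'which employee' functions as the subject of the clause embedded under 'argue'. It moves to the left edge, and the trace sits right after 'argue':
Which employee did the contractor argue ___ would send the summary to Hiroshi so carelessly?
'argue' is word 6.

6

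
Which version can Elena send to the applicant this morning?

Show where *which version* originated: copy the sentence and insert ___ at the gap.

Which version can Elena send ___ to the applicant this morning?

Before movement: Elena can send which version to the applicant this morning.
'which version' functions as the direct object of 'send'. The gap is right after 'send'.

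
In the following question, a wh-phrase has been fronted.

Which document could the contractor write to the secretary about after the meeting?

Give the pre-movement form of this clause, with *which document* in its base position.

The contractor could write to the secretary about which document after the meeting.

'which document' is the object of the preposition 'about'. Wh-movement fronts it, leaving a gap right after 'about':
Which document could the contractor write to the secretary about ___ after the meeting?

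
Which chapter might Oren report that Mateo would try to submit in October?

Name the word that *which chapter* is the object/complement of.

Pre-movement form: Oren might report that Mateo would try to submit which chapter in October.
'which chapter' functions as the direct object of 'submit'. Wh-movement fronts it, leaving a gap right after 'submit':
Which chapter might Oren report that Mateo would try to submit ___ in October?

submit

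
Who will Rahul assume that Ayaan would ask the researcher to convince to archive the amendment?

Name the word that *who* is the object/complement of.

convince

Before movement: Rahul will assume that Ayaan would ask the researcher to convince who to archive the amendment.
The filler 'who' is interpreted as the direct object of 'convince'. Fronting leaves a gap immediately after 'convince':
Who will Rahul assume that Ayaan would ask the researcher to convince ___ to archive the amendment?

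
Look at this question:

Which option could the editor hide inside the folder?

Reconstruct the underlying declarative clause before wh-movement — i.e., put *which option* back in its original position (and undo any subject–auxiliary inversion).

The editor could hide which option inside the folder.

The filler 'which option' is interpreted as the direct object of 'hide'. It moves to the left edge, and the trace sits right after 'hide':
Which option could the editor hide ___ inside the folder?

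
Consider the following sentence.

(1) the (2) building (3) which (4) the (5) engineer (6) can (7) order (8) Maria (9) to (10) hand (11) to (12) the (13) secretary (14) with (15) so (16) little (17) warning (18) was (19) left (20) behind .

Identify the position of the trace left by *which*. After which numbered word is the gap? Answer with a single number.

10

'which' is the direct object of 'hand'. Wh-movement fronts it, leaving a gap right after 'hand':
The building which the engineer can order Maria to hand ___ to the secretary with so little warning was left behind.
'hand' is word 10.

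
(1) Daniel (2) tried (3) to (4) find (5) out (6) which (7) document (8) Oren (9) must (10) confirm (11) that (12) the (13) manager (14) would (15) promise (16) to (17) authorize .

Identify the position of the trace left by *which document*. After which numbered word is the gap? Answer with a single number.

17

Pre-movement form: Oren must confirm that the manager would promise to authorize which document.
'which document' is the direct object of 'authorize'. Wh-movement fronts it, leaving a gap right after 'authorize':
Daniel tried to find out which document Oren must confirm that the manager would promise to authorize ___.
'authorize' is word 17.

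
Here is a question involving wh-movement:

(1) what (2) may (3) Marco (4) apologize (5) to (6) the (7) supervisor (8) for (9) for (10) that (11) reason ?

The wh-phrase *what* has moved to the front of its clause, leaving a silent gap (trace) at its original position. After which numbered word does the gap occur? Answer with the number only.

8

Before movement: Marco may apologize to the supervisor for what for that reason.
The filler 'what' is interpreted as the object of the preposition 'for'. Wh-movement fronts it, leaving a gap right after 'for':
What may Marco apologize to the supervisor for ___ for that reason?
'for' is word 8.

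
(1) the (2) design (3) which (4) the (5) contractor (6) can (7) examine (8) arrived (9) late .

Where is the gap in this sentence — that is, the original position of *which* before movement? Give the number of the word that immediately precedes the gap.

'which' is the direct object of 'examine'. Wh-movement fronts it, leaving a gap right after 'examine':
The design which the contractor can examine ___ arrived late.
'examine' is word 7.

7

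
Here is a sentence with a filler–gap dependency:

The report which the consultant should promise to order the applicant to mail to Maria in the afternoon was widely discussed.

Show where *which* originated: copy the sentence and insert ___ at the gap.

The report which the consultant should promise to order the applicant to mail ___ to Maria in the afternoon was widely discussed.

'which' is the direct object of 'mail'. The gap is right after 'mail'.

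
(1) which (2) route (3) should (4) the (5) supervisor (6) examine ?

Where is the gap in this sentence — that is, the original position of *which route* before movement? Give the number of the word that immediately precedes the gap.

6

Pre-movement form: The supervisor should examine which route.
'which route' is the direct object of 'examine'. Wh-movement fronts it, leaving a gap right after 'examine':
Which route should the supervisor examine ___?
'examine' is word 6.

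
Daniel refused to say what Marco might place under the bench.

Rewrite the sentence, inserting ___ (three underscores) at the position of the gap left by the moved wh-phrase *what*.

Pre-movement form: Marco might place what under the bench.
'what' is the direct object of 'place'. The gap is right after 'place'.

Daniel refused to say what Marco might place ___ under the bench.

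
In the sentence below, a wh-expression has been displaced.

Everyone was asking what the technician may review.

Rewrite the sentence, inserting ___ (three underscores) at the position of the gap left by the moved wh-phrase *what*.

Pre-movement form: The technician may review what.
'what' is the direct object of 'review'. The gap is right after 'review'.

Everyone was asking what the technician may review ___.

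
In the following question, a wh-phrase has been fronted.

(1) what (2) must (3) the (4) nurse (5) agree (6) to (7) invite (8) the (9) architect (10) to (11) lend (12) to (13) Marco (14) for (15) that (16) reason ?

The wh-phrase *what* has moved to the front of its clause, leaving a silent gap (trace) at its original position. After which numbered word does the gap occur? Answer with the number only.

Pre-movement form: The nurse must agree to invite the architect to lend what to Marco for that reason.
'what' is the direct object of 'lend'. Wh-movement fronts it, leaving a gap right after 'lend':
What must the nurse agree to invite the architect to lend ___ to Marco for that reason?
'lend' is word 11.

11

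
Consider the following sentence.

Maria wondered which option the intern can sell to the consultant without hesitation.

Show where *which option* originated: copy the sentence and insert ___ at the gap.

Pre-movement form: The intern can sell which option to the consultant without hesitation.
'which option' functions as the direct object of 'sell'. The gap is right after 'sell'.

Maria wondered which option the intern can sell ___ to the consultant without hesitation.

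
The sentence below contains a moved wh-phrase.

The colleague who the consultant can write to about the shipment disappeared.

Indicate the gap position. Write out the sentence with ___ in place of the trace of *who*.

The colleague who the consultant can write to ___ about the shipment disappeared.

'who' is the object of the preposition 'to'. The gap is right after 'to'.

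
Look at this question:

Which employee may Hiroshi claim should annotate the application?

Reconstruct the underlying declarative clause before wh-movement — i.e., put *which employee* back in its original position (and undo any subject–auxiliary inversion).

Hiroshi may claim which employee should annotate the application.

'which employee' is the subject of the clause embedded under 'claim'. Fronting leaves a gap immediately after 'claim':
Which employee may Hiroshi claim ___ should annotate the application?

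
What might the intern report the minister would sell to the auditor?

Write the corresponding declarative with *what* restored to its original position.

The intern might report the minister would sell what to the auditor.

'what' functions as the direct object of 'sell'. It moves to the left edge, and the trace sits right after 'sell':
What might the intern report the minister would sell ___ to the auditor?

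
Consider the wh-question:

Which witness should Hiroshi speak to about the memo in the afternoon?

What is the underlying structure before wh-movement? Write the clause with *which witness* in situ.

Hiroshi should speak to which witness about the memo in the afternoon.

'which witness' functions as the object of the preposition 'to'. Wh-movement fronts it, leaving a gap right after 'to':
Which witness should Hiroshi speak to ___ about the memo in the afternoon?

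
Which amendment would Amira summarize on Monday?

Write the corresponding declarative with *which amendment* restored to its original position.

'which amendment' functions as the direct object of 'summarize'. Fronting leaves a gap immediately after 'summarize':
Which amendment would Amira summarize ___ on Monday?

Amira would summarize which amendment on Monday.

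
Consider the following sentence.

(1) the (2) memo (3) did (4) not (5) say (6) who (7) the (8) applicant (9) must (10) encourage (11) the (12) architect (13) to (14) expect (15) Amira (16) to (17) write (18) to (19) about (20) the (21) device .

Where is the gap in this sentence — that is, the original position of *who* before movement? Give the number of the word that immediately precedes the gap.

Pre-movement form: The applicant must encourage the architect to expect Amira to write to who about the device.
The filler 'who' is interpreted as the object of the preposition 'to'. Fronting leaves a gap immediately after 'to':
The memo did not say who the applicant must encourage the architect to expect Amira to write to ___ about the device.
'to' is word 18.

18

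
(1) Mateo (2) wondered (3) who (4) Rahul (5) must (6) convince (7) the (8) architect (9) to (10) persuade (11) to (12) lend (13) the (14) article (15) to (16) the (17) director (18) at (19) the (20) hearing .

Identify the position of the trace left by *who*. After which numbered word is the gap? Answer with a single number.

10

In situ: Rahul must convince the architect to persuade who to lend the article to the director at the hearing.
'who' functions as the direct object of 'persuade'. Wh-movement fronts it, leaving a gap right after 'persuade':
Mateo wondered who Rahul must convince the architect to persuade ___ to lend the article to the director at the hearing.
'persuade' is word 10.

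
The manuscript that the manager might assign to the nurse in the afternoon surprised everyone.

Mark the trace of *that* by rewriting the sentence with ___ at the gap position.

The filler 'that' is interpreted as the direct object of 'assign'. The gap is right after 'assign'.

The manuscript that the manager might assign ___ to the nurse in the afternoon surprised everyone.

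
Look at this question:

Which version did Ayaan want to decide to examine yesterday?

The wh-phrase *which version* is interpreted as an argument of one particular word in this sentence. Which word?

examine

Pre-movement form: Ayaan did want to decide to examine which version yesterday.
'which version' functions as the direct object of 'examine'. Fronting leaves a gap immediately after 'examine':
Which version did Ayaan want to decide to examine ___ yesterday?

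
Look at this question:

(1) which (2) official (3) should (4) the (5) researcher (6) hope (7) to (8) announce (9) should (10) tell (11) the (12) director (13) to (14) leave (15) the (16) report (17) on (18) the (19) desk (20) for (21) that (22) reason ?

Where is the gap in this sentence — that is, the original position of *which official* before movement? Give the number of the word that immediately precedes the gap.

8

Before movement: The researcher should hope to announce which official should tell the director to leave the report on the desk for that reason.
'which official' is the subject of the clause embedded under 'announce'. Wh-movement fronts it, leaving a gap right after 'announce':
Which official should the researcher hope to announce ___ should tell the director to leave the report on the desk for that reason?
'announce' is word 8.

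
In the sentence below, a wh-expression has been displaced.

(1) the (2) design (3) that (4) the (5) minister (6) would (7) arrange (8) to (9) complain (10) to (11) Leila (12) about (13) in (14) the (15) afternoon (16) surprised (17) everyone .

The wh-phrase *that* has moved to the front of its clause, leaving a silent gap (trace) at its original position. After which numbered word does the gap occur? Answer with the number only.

'that' functions as the object of the preposition 'about'. It moves to the left edge, and the trace sits right after 'about':
The design that the minister would arrange to complain to Leila about ___ in the afternoon surprised everyone.
'about' is word 12.

12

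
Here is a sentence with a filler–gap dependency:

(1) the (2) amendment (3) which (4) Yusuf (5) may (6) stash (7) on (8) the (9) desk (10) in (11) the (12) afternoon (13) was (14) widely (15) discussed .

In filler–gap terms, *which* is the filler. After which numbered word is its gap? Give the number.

6

'which' functions as the direct object of 'stash'. It moves to the left edge, and the trace sits right after 'stash':
The amendment which Yusuf may stash ___ on the desk in the afternoon was widely discussed.
'stash' is word 6.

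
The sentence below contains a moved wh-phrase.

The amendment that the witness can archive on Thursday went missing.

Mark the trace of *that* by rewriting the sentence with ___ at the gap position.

The amendment that the witness can archive ___ on Thursday went missing.

'that' functions as the direct object of 'archive'. The gap is right after 'archive'.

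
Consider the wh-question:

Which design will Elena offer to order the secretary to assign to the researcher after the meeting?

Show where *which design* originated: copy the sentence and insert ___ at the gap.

Which design will Elena offer to order the secretary to assign ___ to the researcher after the meeting?

In situ: Elena will offer to order the secretary to assign which design to the researcher after the meeting.
'which design' functions as the direct object of 'assign'. The gap is right after 'assign'.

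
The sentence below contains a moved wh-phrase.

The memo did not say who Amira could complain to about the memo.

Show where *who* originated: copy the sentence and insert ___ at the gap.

In situ: Amira could complain to who about the memo.
'who' functions as the object of the preposition 'to'. The gap is right after 'to'.

The memo did not say who Amira could complain to ___ about the memo.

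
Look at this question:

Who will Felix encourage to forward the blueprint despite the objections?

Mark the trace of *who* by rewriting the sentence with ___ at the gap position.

Underlying clause: Felix will encourage who to forward the blueprint despite the objections.
The filler 'who' is interpreted as the direct object of 'encourage'. The gap is right after 'encourage'.

Who will Felix encourage ___ to forward the blueprint despite the objections?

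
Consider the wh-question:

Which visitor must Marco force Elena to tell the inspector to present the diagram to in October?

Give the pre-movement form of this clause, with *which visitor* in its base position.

Marco must force Elena to tell the inspector to present the diagram to which visitor in October.

'which visitor' is the object of the preposition 'to' (recipient of 'present'). Wh-movement fronts it, leaving a gap right after 'to':
Which visitor must Marco force Elena to tell the inspector to present the diagram to ___ in October?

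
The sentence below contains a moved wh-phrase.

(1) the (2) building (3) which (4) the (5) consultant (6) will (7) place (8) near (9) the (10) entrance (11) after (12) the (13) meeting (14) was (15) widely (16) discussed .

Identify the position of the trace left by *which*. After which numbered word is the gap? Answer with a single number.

'which' functions as the direct object of 'place'. It moves to the left edge, and the trace sits right after 'place':
The building which the consultant will place ___ near the entrance after the meeting was widely discussed.
'place' is word 7.

7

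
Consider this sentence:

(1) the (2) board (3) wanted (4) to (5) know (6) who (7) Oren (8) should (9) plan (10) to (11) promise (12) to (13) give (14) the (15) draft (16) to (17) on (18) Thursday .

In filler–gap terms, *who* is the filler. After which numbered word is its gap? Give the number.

Underlying clause: Oren should plan to promise to give the draft to who on Thursday.
The filler 'who' is interpreted as the object of the preposition 'to' (recipient of 'give'). It moves to the left edge, and the trace sits right after 'to':
The board wanted to know who Oren should plan to promise to give the draft to ___ on Thursday.
'to' is word 16.

16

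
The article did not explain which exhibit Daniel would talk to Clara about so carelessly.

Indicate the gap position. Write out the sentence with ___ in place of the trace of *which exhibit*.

Underlying clause: Daniel would talk to Clara about which exhibit so carelessly.
'which exhibit' is the object of the preposition 'about'. The gap is right after 'about'.

The article did not explain which exhibit Daniel would talk to Clara about ___ so carelessly.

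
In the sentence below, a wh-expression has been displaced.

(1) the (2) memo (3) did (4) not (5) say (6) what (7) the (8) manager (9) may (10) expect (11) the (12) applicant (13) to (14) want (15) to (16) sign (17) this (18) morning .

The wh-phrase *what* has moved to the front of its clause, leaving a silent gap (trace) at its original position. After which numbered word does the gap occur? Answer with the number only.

In situ: The manager may expect the applicant to want to sign what this morning.
'what' is the direct object of 'sign'. Wh-movement fronts it, leaving a gap right after 'sign':
The memo did not say what the manager may expect the applicant to want to sign ___ this morning.
'sign' is word 16.

16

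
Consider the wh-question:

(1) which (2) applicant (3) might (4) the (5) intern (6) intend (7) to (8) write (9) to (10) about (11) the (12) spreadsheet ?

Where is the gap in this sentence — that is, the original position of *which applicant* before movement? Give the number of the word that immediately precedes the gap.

In situ: The intern might intend to write to which applicant about the spreadsheet.
'which applicant' is the object of the preposition 'to'. Fronting leaves a gap immediately after 'to':
Which applicant might the intern intend to write to ___ about the spreadsheet?
'to' is word 9.

9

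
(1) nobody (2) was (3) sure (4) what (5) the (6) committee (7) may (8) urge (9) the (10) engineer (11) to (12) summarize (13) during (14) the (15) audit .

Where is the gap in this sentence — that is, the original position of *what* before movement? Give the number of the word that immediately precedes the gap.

12

Underlying clause: The committee may urge the engineer to summarize what during the audit.
The filler 'what' is interpreted as the direct object of 'summarize'. Wh-movement fronts it, leaving a gap right after 'summarize':
Nobody was sure what the committee may urge the engineer to summarize ___ during the audit.
'summarize' is word 12.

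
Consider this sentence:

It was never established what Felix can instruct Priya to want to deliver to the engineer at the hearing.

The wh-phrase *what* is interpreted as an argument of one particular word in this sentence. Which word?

Underlying clause: Felix can instruct Priya to want to deliver what to the engineer at the hearing.
'what' is the direct object of 'deliver'. It moves to the left edge, and the trace sits right after 'deliver':
It was never established what Felix can instruct Priya to want to deliver ___ to the engineer at the hearing.

deliver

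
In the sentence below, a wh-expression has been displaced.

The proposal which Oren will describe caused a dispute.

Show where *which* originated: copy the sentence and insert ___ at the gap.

'which' is the direct object of 'describe'. The gap is right after 'describe'.

The proposal which Oren will describe ___ caused a dispute.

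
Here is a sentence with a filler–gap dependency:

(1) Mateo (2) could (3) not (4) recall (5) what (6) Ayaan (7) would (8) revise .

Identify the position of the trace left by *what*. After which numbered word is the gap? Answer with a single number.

8

Underlying clause: Ayaan would revise what.
'what' functions as the direct object of 'revise'. Fronting leaves a gap immediately after 'revise':
Mateo could not recall what Ayaan would revise ___.
'revise' is word 8.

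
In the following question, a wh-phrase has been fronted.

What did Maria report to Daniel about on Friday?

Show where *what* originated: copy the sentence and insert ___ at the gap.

What did Maria report to Daniel about ___ on Friday?

Before movement: Maria did report to Daniel about what on Friday.
The filler 'what' is interpreted as the object of the preposition 'about'. The gap is right after 'about'.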